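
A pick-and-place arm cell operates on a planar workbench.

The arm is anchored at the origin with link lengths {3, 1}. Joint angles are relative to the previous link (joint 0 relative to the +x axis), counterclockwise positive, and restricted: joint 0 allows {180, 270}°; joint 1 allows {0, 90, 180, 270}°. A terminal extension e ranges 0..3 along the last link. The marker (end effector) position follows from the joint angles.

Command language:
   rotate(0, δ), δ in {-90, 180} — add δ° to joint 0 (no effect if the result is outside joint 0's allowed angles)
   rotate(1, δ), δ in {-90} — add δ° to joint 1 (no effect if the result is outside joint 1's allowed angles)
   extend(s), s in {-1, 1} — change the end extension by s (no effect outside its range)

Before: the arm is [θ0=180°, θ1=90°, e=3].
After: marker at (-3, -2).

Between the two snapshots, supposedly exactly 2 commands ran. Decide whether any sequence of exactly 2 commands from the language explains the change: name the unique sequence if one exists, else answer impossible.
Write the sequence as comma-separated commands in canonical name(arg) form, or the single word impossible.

from: [θ0=180°, θ1=90°, e=3]
[1] after extend(-1): [θ0=180°, θ1=90°, e=2]
[2] after extend(-1): [θ0=180°, θ1=90°, e=1]
uniquely the one of 25 2-step routes that fits.

extend(-1), extend(-1)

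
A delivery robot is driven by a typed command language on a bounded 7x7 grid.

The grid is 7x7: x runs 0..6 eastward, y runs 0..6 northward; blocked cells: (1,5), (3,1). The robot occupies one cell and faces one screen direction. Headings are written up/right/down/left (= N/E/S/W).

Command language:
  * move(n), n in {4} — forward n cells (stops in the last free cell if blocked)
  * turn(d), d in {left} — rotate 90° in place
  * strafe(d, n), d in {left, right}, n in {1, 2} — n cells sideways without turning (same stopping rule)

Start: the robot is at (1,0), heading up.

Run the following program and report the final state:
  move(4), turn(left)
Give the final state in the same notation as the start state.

at (1,4), heading left

t0: at (1,0), heading up
1. move(4) → at (1,4), heading up
2. turn(left) → at (1,4), heading left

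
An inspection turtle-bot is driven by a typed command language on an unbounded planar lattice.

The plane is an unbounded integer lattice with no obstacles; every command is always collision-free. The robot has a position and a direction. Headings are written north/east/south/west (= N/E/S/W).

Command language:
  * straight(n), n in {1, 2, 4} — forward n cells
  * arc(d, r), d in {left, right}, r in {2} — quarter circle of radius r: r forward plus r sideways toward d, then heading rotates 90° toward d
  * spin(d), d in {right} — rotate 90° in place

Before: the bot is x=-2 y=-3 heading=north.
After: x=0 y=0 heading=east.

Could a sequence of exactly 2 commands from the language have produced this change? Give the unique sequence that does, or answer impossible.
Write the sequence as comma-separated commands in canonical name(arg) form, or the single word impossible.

straight(1), arc(right, 2)

key: running arc(right, 2) before straight(1) would end elsewhere — order is forced
from: x=-2 y=-3 heading=north
1. straight(1) → x=-2 y=-2 heading=north
2. arc(right, 2) → x=0 y=0 heading=east
no other 2-command option fits: unique.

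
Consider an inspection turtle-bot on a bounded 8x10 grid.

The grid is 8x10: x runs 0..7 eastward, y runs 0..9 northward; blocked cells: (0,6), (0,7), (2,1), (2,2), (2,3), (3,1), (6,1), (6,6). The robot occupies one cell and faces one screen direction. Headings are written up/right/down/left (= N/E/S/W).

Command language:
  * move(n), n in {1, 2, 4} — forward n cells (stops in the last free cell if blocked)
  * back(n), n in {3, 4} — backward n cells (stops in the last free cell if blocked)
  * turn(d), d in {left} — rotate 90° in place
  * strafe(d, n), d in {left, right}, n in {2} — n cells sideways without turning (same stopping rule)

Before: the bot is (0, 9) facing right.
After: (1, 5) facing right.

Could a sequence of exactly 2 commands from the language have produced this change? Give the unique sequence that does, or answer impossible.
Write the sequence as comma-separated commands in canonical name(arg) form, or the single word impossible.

no 2-step route produces this change.

impossible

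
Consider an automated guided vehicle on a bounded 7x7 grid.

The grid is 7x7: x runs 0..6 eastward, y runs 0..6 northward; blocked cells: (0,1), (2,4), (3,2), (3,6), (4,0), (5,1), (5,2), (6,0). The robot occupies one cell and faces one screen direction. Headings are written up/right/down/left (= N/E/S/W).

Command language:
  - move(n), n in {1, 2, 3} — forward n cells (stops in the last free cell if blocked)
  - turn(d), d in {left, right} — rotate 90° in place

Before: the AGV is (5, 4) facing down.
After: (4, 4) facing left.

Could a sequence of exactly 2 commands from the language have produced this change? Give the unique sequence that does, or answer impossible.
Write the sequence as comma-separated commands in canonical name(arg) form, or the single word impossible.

turn(right), move(1)

key: position moved to (4,4) AND the heading swung to W — translation plus rotation needed
t0: (5, 4) facing down
t=1 turn(right) ⇒ (5, 4) facing left
t=2 move(1) ⇒ (4, 4) facing left
all 25 alternatives checked — unique.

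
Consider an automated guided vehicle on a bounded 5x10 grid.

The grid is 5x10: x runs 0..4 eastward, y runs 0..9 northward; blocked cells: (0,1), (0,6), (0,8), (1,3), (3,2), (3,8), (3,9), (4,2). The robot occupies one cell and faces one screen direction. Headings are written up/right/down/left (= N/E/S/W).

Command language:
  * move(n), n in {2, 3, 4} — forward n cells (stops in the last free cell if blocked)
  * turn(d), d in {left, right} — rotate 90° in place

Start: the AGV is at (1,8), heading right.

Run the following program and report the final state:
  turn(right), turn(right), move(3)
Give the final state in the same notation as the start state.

from: at (1,8), heading right
1. turn(right) → at (1,8), heading down
2. turn(right) → at (1,8), heading left
3. move(3) → at (1,8), heading left

at (1,8), heading left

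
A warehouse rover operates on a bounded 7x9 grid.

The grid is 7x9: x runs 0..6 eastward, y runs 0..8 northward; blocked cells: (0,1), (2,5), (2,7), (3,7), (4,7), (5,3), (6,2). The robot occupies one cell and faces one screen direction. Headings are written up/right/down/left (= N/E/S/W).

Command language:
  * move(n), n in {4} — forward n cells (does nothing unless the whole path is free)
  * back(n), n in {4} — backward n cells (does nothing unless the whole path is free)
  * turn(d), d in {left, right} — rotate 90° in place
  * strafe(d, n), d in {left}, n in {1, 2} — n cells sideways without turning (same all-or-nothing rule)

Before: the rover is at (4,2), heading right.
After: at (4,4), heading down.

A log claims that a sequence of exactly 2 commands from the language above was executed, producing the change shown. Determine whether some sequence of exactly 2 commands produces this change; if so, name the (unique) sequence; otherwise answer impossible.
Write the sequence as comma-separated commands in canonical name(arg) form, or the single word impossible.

key: order matters: swapping strafe(left, 2) and turn(right) lands elsewhere
t0: at (4,2), heading right
step 1 (strafe(left, 2)): at (4,4), heading right
step 2 (turn(right)): at (4,4), heading down
uniquely the one of 36 2-step routes that fits.

strafe(left, 2), turn(right)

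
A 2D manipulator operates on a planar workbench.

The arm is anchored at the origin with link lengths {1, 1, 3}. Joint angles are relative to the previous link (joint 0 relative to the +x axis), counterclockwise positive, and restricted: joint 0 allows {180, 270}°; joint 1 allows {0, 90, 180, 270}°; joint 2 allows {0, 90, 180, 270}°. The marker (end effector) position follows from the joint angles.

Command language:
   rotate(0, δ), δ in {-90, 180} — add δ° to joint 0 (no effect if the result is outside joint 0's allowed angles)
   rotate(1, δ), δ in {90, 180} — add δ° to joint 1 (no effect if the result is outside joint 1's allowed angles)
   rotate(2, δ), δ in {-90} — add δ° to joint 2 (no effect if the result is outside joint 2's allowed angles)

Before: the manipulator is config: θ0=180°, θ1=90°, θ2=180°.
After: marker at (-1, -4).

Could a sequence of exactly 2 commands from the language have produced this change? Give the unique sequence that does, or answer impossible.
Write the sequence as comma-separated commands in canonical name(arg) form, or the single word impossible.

from: config: θ0=180°, θ1=90°, θ2=180°
1. rotate(2, -90) → config: θ0=180°, θ1=90°, θ2=90°
2. rotate(2, -90) → config: θ0=180°, θ1=90°, θ2=0°
uniquely the one of 25 2-step routes that fits.

rotate(2, -90), rotate(2, -90)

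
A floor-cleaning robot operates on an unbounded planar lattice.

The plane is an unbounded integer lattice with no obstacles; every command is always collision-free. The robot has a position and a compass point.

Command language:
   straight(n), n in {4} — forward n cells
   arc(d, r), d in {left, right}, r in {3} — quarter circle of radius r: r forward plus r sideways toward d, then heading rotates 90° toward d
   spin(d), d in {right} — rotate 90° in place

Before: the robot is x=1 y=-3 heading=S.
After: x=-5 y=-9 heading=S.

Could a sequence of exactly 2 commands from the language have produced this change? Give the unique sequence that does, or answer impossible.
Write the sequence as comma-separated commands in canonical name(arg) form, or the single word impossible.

key: still facing S at the end — net rotation zero over 2 steps
start: x=1 y=-3 heading=S
[1] after arc(right, 3): x=-2 y=-6 heading=W
[2] after arc(left, 3): x=-5 y=-9 heading=S
uniquely the one of 16 2-step routes that fits.

arc(right, 3), arc(left, 3)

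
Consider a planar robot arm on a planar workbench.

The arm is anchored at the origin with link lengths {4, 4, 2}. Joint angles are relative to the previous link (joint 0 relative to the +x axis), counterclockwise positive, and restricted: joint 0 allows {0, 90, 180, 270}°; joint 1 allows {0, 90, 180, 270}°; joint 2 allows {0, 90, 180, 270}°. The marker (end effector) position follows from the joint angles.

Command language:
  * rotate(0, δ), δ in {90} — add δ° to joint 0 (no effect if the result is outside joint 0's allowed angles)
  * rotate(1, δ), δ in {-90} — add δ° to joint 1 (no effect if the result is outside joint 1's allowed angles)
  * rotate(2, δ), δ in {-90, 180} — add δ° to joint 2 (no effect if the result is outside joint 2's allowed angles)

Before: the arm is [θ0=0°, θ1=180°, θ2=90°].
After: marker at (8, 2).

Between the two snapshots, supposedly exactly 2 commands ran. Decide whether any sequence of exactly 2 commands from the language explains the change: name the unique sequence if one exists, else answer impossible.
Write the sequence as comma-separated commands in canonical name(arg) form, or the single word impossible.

rotate(1, -90), rotate(1, -90)

initial: [θ0=0°, θ1=180°, θ2=90°]
[1] after rotate(1, -90): [θ0=0°, θ1=90°, θ2=90°]
[2] after rotate(1, -90): [θ0=0°, θ1=0°, θ2=90°]
uniquely the one of 16 2-step routes that fits.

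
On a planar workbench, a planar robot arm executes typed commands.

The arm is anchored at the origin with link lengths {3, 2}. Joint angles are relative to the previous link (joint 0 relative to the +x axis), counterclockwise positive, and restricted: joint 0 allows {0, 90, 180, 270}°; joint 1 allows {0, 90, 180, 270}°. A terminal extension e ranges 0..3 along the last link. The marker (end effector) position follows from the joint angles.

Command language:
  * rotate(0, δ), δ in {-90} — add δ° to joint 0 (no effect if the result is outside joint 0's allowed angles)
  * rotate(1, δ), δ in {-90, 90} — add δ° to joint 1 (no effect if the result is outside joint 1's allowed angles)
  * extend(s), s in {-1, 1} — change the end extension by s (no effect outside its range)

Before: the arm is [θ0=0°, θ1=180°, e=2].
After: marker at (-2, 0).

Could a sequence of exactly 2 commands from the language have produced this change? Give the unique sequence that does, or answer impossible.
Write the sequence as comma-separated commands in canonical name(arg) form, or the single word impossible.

extend(1), extend(1)

t0: [θ0=0°, θ1=180°, e=2]
1. extend(1) → [θ0=0°, θ1=180°, e=3]
2. extend(1) → [θ0=0°, θ1=180°, e=3]
no rival 2-sequence matches.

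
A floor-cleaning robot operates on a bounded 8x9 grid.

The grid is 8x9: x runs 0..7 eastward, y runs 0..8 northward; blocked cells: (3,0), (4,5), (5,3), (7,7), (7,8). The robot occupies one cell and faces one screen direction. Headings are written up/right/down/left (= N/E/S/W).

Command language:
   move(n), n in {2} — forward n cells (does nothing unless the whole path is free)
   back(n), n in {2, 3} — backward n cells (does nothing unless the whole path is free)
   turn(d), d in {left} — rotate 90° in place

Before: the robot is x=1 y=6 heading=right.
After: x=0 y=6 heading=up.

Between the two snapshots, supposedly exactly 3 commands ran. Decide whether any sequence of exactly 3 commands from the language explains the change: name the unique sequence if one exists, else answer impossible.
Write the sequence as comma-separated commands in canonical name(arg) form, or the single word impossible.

key: order matters: swapping move(2) and turn(left) lands elsewhere
from: x=1 y=6 heading=right
1. move(2) → x=3 y=6 heading=right
2. back(3) → x=0 y=6 heading=right
3. turn(left) → x=0 y=6 heading=up
uniquely the one of 64 3-step routes that fits.

move(2), back(3), turn(left)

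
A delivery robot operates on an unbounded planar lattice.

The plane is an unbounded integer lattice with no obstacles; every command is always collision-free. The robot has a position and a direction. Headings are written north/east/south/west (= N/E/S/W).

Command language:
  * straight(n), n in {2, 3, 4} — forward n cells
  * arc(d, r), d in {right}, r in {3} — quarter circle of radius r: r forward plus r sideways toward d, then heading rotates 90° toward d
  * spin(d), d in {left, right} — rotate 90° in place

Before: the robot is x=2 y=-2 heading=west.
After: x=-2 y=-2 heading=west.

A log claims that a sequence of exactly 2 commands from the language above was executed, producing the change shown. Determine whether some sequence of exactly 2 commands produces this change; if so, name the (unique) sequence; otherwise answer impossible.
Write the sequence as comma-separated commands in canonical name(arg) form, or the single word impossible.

key: heading stays W — no command in the sequence turns
start: x=2 y=-2 heading=west
t=1 straight(2) ⇒ x=0 y=-2 heading=west
t=2 straight(2) ⇒ x=-2 y=-2 heading=west
uniquely the one of 36 2-step routes that fits.

straight(2), straight(2)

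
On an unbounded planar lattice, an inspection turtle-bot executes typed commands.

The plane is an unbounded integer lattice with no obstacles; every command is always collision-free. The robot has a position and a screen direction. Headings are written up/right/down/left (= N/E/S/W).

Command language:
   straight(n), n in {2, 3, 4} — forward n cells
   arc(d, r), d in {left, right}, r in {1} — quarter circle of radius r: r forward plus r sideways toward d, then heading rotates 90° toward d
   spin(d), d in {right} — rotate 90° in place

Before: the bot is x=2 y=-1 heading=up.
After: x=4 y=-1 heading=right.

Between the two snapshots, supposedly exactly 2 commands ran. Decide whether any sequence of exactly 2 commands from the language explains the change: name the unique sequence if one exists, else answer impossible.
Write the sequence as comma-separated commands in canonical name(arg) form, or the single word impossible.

spin(right), straight(2)

key: order matters: swapping spin(right) and straight(2) lands elsewhere
from: x=2 y=-1 heading=up
1. spin(right) → x=2 y=-1 heading=right
2. straight(2) → x=4 y=-1 heading=right
all 36 alternatives checked — unique.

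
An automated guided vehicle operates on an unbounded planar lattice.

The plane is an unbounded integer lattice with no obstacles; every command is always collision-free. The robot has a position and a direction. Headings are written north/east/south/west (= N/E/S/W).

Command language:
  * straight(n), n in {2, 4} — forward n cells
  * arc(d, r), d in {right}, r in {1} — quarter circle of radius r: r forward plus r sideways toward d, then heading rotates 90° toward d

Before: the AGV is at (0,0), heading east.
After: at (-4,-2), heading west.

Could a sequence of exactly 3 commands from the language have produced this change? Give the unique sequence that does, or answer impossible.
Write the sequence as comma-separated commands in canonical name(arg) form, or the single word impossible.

arc(right, 1), arc(right, 1), straight(4)

key: running straight(4) before arc(right, 1) would end elsewhere — order is forced
initial: at (0,0), heading east
[1] after arc(right, 1): at (1,-1), heading south
[2] after arc(right, 1): at (0,-2), heading west
[3] after straight(4): at (-4,-2), heading west
all 27 alternatives checked — unique.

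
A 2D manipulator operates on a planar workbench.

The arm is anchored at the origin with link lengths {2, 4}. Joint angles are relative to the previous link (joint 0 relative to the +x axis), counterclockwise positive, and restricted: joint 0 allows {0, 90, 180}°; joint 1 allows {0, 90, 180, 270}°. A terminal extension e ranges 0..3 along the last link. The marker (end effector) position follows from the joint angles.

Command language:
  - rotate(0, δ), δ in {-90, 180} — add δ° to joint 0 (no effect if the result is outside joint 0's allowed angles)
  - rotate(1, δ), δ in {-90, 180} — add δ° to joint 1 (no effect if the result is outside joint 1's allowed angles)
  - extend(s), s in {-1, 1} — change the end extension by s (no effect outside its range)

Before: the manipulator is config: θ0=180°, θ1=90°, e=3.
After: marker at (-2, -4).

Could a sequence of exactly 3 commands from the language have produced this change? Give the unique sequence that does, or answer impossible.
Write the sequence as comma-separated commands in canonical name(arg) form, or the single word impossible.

extend(-1), extend(-1), extend(-1)

begin: config: θ0=180°, θ1=90°, e=3
[1] after extend(-1): config: θ0=180°, θ1=90°, e=2
[2] after extend(-1): config: θ0=180°, θ1=90°, e=1
[3] after extend(-1): config: θ0=180°, θ1=90°, e=0
all 216 alternatives checked — unique.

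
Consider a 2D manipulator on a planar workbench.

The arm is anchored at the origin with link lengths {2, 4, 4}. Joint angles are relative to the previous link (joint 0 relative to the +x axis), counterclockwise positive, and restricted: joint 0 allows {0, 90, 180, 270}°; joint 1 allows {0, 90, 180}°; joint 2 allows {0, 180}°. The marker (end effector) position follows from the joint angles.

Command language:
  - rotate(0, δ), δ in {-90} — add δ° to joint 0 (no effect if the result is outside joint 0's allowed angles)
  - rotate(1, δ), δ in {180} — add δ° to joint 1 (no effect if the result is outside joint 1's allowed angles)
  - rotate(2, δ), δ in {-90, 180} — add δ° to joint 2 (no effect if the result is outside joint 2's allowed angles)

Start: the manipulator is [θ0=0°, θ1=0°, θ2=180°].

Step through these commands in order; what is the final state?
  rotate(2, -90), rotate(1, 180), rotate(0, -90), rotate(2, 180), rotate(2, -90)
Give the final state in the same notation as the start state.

[θ0=270°, θ1=180°, θ2=0°]

begin: [θ0=0°, θ1=0°, θ2=180°]
[1] after rotate(2, -90): [θ0=0°, θ1=0°, θ2=180°]
[2] after rotate(1, 180): [θ0=0°, θ1=180°, θ2=180°]
[3] after rotate(0, -90): [θ0=270°, θ1=180°, θ2=180°]
[4] after rotate(2, 180): [θ0=270°, θ1=180°, θ2=0°]
[5] after rotate(2, -90): [θ0=270°, θ1=180°, θ2=0°]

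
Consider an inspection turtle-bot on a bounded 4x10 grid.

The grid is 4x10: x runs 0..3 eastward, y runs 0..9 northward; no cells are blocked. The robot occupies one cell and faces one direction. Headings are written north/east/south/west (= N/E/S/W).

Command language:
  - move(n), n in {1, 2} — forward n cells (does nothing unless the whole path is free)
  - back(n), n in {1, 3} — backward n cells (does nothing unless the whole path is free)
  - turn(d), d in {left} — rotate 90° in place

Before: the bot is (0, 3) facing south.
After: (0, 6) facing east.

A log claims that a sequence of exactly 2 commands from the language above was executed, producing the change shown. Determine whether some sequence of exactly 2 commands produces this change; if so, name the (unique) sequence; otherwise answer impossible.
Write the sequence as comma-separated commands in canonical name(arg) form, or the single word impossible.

back(3), turn(left)

key: running turn(left) before back(3) would end elsewhere — order is forced
begin: (0, 3) facing south
1. back(3) → (0, 6) facing south
2. turn(left) → (0, 6) facing east
no other 2-command option fits: unique.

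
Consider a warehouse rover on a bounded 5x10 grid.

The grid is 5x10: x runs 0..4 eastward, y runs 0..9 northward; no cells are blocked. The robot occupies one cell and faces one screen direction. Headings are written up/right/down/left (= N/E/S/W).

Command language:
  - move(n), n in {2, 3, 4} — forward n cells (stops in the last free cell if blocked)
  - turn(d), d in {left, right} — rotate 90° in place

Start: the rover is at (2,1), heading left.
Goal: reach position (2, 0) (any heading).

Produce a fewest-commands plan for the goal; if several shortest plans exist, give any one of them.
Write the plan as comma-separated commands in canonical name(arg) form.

from: at (2,1), heading left
step 1 (turn(left)): at (2,1), heading down
step 2 (move(4)): at (2,0), heading down
no 1-step plan works, so 2 is optimal.

turn(left), move(4)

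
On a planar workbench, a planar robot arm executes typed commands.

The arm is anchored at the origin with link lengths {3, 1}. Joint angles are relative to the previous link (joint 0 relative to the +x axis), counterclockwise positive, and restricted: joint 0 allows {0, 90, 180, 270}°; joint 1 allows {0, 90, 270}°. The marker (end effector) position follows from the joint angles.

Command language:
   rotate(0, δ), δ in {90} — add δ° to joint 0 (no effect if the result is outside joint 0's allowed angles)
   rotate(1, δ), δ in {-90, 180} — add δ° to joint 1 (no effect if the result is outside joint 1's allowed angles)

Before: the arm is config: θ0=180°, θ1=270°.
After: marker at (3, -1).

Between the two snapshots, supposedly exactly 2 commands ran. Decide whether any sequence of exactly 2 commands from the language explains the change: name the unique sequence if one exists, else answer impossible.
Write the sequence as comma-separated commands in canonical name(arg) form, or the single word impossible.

rotate(0, 90), rotate(0, 90)

t0: config: θ0=180°, θ1=270°
t=1 rotate(0, 90) ⇒ config: θ0=270°, θ1=270°
t=2 rotate(0, 90) ⇒ config: θ0=0°, θ1=270°
uniquely the one of 9 2-step routes that fits.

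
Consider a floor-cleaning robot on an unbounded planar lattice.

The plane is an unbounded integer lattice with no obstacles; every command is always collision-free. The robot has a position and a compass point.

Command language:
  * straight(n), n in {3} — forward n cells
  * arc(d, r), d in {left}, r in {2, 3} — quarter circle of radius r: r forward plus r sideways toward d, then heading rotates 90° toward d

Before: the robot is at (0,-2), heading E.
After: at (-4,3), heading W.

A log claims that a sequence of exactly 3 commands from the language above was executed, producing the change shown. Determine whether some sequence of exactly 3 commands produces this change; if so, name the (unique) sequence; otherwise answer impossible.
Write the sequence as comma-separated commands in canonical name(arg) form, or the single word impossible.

arc(left, 2), arc(left, 3), straight(3)

key: running straight(3) before arc(left, 2) would end elsewhere — order is forced
start: at (0,-2), heading E
step 1 (arc(left, 2)): at (2,0), heading N
step 2 (arc(left, 3)): at (-1,3), heading W
step 3 (straight(3)): at (-4,3), heading W
no other 3-command option fits: unique.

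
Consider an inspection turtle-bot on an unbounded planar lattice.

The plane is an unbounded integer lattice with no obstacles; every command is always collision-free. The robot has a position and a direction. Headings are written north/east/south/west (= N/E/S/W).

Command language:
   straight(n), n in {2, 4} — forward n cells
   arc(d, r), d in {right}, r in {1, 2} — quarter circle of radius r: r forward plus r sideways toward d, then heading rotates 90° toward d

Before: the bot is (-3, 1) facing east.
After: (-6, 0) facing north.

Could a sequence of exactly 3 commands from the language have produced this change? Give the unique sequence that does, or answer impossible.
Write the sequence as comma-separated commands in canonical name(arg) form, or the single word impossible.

key: running arc(right, 2) before arc(right, 1) would end elsewhere — order is forced
t0: (-3, 1) facing east
[1] after arc(right, 1): (-2, 0) facing south
[2] after arc(right, 2): (-4, -2) facing west
[3] after arc(right, 2): (-6, 0) facing north
no rival 3-sequence matches.

arc(right, 1), arc(right, 2), arc(right, 2)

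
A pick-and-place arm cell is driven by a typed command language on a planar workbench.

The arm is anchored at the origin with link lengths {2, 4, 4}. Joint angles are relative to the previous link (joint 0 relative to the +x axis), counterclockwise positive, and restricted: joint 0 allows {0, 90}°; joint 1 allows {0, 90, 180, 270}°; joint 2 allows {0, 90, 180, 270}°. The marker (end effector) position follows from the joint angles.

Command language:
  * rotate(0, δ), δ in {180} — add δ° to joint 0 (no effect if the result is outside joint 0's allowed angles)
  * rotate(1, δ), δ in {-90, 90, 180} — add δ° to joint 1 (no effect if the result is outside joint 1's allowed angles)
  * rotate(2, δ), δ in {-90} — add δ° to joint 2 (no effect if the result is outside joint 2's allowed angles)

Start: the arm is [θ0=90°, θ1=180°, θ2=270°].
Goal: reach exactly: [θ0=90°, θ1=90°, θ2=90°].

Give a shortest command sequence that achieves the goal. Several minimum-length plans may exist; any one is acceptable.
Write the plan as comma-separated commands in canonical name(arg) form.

begin: [θ0=90°, θ1=180°, θ2=270°]
[1] after rotate(1, -90): [θ0=90°, θ1=90°, θ2=270°]
[2] after rotate(2, -90): [θ0=90°, θ1=90°, θ2=180°]
[3] after rotate(2, -90): [θ0=90°, θ1=90°, θ2=90°]
no 2-step plan works, so 3 is optimal.

rotate(1, -90), rotate(2, -90), rotate(2, -90)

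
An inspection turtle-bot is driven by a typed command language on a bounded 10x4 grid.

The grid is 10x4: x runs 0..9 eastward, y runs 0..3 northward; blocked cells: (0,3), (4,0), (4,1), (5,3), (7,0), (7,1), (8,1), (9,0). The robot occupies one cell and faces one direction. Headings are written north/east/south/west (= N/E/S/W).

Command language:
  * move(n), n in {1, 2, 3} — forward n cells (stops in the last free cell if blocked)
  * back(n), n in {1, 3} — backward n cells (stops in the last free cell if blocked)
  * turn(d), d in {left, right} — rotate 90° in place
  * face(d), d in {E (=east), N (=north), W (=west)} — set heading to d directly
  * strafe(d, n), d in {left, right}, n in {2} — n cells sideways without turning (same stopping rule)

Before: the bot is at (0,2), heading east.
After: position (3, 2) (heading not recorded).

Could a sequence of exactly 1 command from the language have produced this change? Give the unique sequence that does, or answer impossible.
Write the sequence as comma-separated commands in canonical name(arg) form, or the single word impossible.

start: at (0,2), heading east
[1] after move(3): at (3,2), heading east
no rival 1-sequence matches.

move(3)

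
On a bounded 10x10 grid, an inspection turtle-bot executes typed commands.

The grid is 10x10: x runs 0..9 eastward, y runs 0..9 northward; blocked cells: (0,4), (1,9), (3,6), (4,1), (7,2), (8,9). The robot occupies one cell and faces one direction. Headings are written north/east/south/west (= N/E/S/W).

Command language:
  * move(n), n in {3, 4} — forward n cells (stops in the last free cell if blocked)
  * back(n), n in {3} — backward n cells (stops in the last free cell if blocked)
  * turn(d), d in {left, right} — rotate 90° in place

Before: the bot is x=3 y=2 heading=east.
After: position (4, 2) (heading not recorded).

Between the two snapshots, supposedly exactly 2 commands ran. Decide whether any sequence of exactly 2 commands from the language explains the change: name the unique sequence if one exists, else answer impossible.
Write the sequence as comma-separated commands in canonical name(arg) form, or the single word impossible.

key: order matters: swapping back(3) and move(4) lands elsewhere
initial: x=3 y=2 heading=east
step 1 (back(3)): x=0 y=2 heading=east
step 2 (move(4)): x=4 y=2 heading=east
all 25 alternatives checked — unique.

back(3), move(4)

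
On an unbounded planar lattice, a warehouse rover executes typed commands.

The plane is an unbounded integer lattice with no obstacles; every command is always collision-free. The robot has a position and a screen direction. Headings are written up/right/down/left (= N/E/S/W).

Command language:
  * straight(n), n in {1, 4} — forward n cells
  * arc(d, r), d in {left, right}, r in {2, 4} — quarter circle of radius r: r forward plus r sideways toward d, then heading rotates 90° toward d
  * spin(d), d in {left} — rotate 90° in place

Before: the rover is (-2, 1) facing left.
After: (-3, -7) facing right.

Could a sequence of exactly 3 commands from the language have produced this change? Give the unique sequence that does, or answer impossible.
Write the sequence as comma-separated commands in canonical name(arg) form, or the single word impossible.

straight(1), arc(left, 4), arc(left, 4)

key: running arc(left, 4) before straight(1) would end elsewhere — order is forced
initial: (-2, 1) facing left
t=1 straight(1) ⇒ (-3, 1) facing left
t=2 arc(left, 4) ⇒ (-7, -3) facing down
t=3 arc(left, 4) ⇒ (-3, -7) facing right
no rival 3-sequence matches.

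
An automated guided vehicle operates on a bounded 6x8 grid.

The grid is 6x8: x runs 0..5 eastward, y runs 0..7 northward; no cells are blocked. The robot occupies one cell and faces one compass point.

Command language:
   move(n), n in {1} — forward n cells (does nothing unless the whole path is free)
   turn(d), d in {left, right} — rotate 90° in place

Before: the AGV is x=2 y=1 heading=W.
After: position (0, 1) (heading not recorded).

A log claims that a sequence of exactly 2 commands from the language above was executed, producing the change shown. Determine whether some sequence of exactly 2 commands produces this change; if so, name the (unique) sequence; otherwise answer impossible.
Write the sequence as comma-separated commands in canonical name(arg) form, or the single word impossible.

initial: x=2 y=1 heading=W
t=1 move(1) ⇒ x=1 y=1 heading=W
t=2 move(1) ⇒ x=0 y=1 heading=W
no other 2-command option fits: unique.

move(1), move(1)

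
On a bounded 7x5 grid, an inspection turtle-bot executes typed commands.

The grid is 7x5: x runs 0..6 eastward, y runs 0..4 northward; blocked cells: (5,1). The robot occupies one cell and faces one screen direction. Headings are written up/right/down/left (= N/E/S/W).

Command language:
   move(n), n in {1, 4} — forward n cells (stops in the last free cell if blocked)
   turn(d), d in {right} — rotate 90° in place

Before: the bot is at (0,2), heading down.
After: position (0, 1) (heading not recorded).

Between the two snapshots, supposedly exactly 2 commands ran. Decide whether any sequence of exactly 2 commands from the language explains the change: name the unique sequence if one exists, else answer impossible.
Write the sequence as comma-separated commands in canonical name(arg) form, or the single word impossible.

key: order matters: swapping move(1) and turn(right) lands elsewhere
begin: at (0,2), heading down
[1] after move(1): at (0,1), heading down
[2] after turn(right): at (0,1), heading left
all 9 alternatives checked — unique.

move(1), turn(right)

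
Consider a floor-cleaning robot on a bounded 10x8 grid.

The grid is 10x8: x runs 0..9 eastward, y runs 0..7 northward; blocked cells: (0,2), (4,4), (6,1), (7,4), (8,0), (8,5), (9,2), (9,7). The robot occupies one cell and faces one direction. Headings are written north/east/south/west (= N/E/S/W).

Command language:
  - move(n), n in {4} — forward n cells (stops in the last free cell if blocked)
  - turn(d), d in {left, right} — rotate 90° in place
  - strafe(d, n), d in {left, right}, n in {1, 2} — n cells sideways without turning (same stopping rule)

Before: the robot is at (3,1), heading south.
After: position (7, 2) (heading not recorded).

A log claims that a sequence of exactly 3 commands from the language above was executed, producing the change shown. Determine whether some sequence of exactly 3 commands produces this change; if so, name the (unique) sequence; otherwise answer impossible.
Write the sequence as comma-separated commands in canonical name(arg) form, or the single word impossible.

turn(left), strafe(left, 1), move(4)

key: order matters: swapping turn(left) and move(4) lands elsewhere
t0: at (3,1), heading south
[1] after turn(left): at (3,1), heading east
[2] after strafe(left, 1): at (3,2), heading east
[3] after move(4): at (7,2), heading east
no other 3-command option fits: unique.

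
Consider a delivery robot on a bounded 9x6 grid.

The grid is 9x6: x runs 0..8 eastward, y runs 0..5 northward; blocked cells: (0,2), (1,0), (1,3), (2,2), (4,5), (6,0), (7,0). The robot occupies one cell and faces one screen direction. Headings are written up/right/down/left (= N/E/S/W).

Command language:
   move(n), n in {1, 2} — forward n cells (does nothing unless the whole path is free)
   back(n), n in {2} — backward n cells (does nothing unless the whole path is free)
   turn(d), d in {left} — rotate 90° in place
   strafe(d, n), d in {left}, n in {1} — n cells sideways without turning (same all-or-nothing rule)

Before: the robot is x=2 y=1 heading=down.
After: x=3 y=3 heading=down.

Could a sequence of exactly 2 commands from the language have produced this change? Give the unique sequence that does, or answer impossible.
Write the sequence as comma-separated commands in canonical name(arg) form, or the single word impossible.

key: order matters: swapping strafe(left, 1) and back(2) lands elsewhere
t0: x=2 y=1 heading=down
[1] after strafe(left, 1): x=3 y=1 heading=down
[2] after back(2): x=3 y=3 heading=down
uniquely the one of 25 2-step routes that fits.

strafe(left, 1), back(2)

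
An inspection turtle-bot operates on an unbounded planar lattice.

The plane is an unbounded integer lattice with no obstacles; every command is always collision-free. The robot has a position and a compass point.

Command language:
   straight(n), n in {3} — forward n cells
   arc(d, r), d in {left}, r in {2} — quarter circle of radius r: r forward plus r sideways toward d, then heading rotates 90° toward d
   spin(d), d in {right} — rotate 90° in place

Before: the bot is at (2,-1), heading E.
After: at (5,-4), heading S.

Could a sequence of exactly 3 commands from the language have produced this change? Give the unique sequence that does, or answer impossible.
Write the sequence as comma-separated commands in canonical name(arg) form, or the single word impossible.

straight(3), spin(right), straight(3)

key: cell and facing (now S) both changed — the 3 commands mix motion and turning
t0: at (2,-1), heading E
1. straight(3) → at (5,-1), heading E
2. spin(right) → at (5,-1), heading S
3. straight(3) → at (5,-4), heading S
no rival 3-sequence matches.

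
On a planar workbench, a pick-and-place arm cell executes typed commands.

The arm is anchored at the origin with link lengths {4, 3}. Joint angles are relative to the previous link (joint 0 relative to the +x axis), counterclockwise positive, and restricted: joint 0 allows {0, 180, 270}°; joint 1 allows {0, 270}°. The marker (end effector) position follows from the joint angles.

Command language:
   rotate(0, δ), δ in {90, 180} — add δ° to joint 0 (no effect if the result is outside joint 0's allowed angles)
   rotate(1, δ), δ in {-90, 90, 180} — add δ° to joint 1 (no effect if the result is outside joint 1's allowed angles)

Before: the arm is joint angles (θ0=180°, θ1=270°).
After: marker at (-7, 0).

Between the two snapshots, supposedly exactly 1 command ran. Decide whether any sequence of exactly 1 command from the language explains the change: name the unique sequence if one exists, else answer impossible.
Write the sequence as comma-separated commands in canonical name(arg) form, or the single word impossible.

rotate(1, 90)

t0: joint angles (θ0=180°, θ1=270°)
step 1 (rotate(1, 90)): joint angles (θ0=180°, θ1=0°)
no rival 1-sequence matches.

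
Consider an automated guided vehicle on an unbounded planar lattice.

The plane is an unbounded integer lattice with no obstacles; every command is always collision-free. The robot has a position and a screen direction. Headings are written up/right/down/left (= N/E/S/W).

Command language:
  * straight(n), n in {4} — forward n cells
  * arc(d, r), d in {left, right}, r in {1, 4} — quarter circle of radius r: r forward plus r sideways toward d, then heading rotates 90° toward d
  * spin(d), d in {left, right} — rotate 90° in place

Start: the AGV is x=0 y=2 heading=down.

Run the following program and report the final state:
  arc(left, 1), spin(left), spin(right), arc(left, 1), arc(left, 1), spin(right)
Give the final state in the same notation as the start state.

start: x=0 y=2 heading=down
1. arc(left, 1) → x=1 y=1 heading=right
2. spin(left) → x=1 y=1 heading=up
3. spin(right) → x=1 y=1 heading=right
4. arc(left, 1) → x=2 y=2 heading=up
5. arc(left, 1) → x=1 y=3 heading=left
6. spin(right) → x=1 y=3 heading=up

x=1 y=3 heading=up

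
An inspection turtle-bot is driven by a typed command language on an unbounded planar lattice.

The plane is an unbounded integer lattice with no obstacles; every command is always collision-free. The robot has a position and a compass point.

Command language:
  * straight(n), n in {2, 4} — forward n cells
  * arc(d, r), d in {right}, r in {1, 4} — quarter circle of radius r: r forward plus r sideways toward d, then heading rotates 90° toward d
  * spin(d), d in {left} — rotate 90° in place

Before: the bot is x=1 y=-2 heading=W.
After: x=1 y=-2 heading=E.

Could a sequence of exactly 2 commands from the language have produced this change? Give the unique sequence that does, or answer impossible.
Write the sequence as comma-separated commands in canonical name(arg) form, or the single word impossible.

key: (1,-2) unmoved — no command in the sequence translates
t0: x=1 y=-2 heading=W
1. spin(left) → x=1 y=-2 heading=S
2. spin(left) → x=1 y=-2 heading=E
all 25 alternatives checked — unique.

spin(left), spin(left)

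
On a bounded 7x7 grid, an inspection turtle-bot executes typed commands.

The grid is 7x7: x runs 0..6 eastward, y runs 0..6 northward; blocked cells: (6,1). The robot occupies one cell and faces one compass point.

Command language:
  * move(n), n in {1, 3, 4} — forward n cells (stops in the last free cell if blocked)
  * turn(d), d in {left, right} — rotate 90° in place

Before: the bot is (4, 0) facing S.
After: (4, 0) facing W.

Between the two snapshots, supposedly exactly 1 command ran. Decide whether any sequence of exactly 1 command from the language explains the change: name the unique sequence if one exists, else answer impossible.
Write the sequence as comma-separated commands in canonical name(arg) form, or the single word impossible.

turn(right)

key: parked at (4,0) the whole time — nothing moves the robot
initial: (4, 0) facing S
t=1 turn(right) ⇒ (4, 0) facing W
no rival 1-sequence matches.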